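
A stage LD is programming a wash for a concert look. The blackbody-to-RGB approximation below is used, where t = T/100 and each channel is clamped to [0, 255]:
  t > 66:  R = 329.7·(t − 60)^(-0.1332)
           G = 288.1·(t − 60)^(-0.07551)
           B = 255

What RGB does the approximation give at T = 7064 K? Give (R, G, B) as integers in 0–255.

(241, 241, 255)

t = 7064/100 = 70.64; the t > 66 branch applies.
R = 329.7·(70.64 − 60)^(-0.1332) = 329.7·10.64^(-0.1332) = 329.7·0.72981 = 240.619.
G = 288.1·(70.64 − 60)^(-0.07551) = 288.1·10.64^(-0.07551) = 288.1·0.83648 = 240.990.
B = 255 by definition for t > 66.
Rounded: (241, 241, 255).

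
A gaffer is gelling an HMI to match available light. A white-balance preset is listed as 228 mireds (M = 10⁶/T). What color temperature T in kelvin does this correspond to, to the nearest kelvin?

T = 10⁶ / 228 = 4385.96 K → 4386 K.

4386 K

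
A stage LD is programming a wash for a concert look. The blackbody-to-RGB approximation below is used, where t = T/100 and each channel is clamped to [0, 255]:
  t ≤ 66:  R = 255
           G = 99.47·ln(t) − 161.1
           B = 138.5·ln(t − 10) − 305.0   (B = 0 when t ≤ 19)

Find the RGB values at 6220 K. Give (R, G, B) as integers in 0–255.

t = 6220/100 = 62.2; the t ≤ 66 branch applies.
R = 255 by definition for t ≤ 66.
G = 99.47·ln 62.2 − 161.1 = 99.47·4.1304 − 161.1 = 249.746.
B = 138.5·ln(62.2 − 10) − 305.0 = 138.5·ln 52.2 − 305.0 = 138.5·3.9551 − 305.0 = 242.779.
Rounded: (255, 250, 243).

(255, 250, 243)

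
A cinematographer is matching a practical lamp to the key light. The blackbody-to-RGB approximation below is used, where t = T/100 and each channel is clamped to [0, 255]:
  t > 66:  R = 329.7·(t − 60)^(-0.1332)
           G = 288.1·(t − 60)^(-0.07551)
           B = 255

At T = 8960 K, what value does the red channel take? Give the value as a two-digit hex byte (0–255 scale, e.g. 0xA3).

t = 8960/100 = 89.6; the t > 66 branch applies.
R = 329.7·(89.6 − 60)^(-0.1332) = 329.7·29.6^(-0.1332) = 329.7·0.63683 = 209.963.
Rounded: 210; in hex, 0xD2.

0xD2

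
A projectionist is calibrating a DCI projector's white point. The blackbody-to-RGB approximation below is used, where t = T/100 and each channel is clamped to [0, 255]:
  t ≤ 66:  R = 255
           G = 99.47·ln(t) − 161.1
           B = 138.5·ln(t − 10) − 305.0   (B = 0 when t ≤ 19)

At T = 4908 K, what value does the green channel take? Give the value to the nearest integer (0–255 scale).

t = 4908/100 = 49.08; the t ≤ 66 branch applies.
G = 99.47·ln 49.08 − 161.1 = 99.47·3.8935 − 161.1 = 226.182.
Rounded: 226.

226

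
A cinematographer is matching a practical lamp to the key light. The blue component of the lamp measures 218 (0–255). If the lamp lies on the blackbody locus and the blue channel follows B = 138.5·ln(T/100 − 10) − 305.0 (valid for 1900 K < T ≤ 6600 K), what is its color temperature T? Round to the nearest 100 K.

ln(t − 10) = (218 + 305.0) / 138.5 = 3.7762.
t − 10 = e^3.7762 = 43.649, so t = 53.649.
T = 100·t = 5365 K → 5400 K to the nearest 100 K.

5400 K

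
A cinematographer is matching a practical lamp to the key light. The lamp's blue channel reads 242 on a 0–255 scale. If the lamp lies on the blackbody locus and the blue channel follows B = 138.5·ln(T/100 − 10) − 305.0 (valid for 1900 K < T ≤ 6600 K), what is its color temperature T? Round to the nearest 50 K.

6200 K

ln(t − 10) = (242 + 305.0) / 138.5 = 3.9495.
t − 10 = e^3.9495 = 51.907, so t = 61.907.
T = 100·t = 6191 K → 6200 K to the nearest 50 K.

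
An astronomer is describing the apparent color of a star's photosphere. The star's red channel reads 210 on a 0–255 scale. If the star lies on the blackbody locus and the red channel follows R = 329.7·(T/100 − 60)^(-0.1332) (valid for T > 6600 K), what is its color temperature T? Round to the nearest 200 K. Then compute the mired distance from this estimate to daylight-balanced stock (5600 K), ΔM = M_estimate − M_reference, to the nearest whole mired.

(t − 60)^(-0.1332) = 210/329.7 = 0.63694.
t − 60 = 0.63694^(1/-0.1332) = 0.63694^(-7.508) = 29.561, so t = 89.561.
T = 100·t = 8956 K → 9000 K to the nearest 200 K.
M_estimate = 10⁶/9000 = 111.11; M_reference = 10⁶/5600 = 178.57.
ΔM = 111.11 − 178.57 = -67.46 → -67 mireds.

-67 mireds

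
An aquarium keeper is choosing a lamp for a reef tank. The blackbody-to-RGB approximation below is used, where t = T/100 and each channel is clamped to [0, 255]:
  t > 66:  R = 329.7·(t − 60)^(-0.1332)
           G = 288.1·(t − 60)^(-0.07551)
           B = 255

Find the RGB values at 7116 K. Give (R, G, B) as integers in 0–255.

t = 7116/100 = 71.16; the t > 66 branch applies.
R = 329.7·(71.16 − 60)^(-0.1332) = 329.7·11.16^(-0.1332) = 329.7·0.72519 = 239.095.
G = 288.1·(71.16 − 60)^(-0.07551) = 288.1·11.16^(-0.07551) = 288.1·0.83347 = 240.123.
B = 255 by definition for t > 66.
Rounded: (239, 240, 255).

(239, 240, 255)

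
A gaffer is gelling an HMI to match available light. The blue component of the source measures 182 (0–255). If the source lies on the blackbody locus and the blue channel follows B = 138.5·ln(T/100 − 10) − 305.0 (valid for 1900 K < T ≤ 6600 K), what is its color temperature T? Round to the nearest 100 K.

4400 K

ln(t − 10) = (182 + 305.0) / 138.5 = 3.5162.
t − 10 = e^3.5162 = 33.658, so t = 43.658.
T = 100·t = 4366 K → 4400 K to the nearest 100 K.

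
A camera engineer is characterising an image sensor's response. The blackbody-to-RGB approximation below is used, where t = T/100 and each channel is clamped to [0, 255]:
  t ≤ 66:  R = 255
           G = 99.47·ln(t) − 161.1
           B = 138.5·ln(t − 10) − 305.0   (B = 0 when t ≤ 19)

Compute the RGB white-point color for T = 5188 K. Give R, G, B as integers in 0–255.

R=255, G=232, B=212

t = 5188/100 = 51.88; the t ≤ 66 branch applies.
R = 255 by definition for t ≤ 66.
G = 99.47·ln 51.88 − 161.1 = 99.47·3.9489 − 161.1 = 231.700.
B = 138.5·ln(51.88 − 10) − 305.0 = 138.5·ln 41.88 − 305.0 = 138.5·3.7348 − 305.0 = 212.271.
Rounded: (255, 232, 212).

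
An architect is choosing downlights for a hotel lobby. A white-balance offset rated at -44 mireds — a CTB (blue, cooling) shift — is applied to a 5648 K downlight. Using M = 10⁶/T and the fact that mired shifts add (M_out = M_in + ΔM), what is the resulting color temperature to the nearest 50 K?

M_in = 10⁶/5648 = 177.05 mireds.
M_out = 177.05 + (-44) = 133.05 mireds.
T_out = 10⁶/133.05 = 7515.8 K → 7500 K.

7500 K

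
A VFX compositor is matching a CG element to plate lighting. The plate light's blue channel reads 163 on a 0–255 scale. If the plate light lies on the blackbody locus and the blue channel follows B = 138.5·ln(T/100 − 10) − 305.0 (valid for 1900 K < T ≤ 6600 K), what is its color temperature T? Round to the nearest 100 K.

ln(t − 10) = (163 + 305.0) / 138.5 = 3.3791.
t − 10 = e^3.3791 = 29.343, so t = 39.343.
T = 100·t = 3934 K → 3900 K to the nearest 100 K.

3900 K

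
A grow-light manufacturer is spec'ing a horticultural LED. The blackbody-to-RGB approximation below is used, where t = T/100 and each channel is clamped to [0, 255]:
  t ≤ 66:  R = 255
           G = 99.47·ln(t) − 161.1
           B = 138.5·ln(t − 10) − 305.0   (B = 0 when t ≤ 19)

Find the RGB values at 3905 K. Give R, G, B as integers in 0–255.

R=255, G=203, B=162

t = 3905/100 = 39.05; the t ≤ 66 branch applies.
R = 255 by definition for t ≤ 66.
G = 99.47·ln 39.05 − 161.1 = 99.47·3.6648 − 161.1 = 203.442.
B = 138.5·ln(39.05 − 10) − 305.0 = 138.5·ln 29.05 − 305.0 = 138.5·3.3690 − 305.0 = 161.609.
Rounded: (255, 203, 162).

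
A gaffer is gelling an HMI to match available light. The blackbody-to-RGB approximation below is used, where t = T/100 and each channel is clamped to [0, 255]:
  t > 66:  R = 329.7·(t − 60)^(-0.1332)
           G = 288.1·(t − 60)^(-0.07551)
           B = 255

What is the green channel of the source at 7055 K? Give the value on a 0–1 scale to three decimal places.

0.946

t = 7055/100 = 70.55; the t > 66 branch applies.
G = 288.1·(70.55 − 60)^(-0.07551) = 288.1·10.55^(-0.07551) = 288.1·0.83702 = 241.145.
On a 0–1 scale: 241.145/255 = 0.9457 → 0.946.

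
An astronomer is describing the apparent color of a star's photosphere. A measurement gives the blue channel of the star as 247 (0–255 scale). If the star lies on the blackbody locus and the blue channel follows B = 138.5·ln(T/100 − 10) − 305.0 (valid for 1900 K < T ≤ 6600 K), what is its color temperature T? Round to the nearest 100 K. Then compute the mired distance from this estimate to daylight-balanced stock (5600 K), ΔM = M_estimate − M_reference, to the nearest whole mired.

-22 mireds

ln(t − 10) = (247 + 305.0) / 138.5 = 3.9856.
t − 10 = e^3.9856 = 53.815, so t = 63.815.
T = 100·t = 6382 K → 6400 K to the nearest 100 K.
M_estimate = 10⁶/6400 = 156.25; M_reference = 10⁶/5600 = 178.57.
ΔM = 156.25 − 178.57 = -22.32 → -22 mireds.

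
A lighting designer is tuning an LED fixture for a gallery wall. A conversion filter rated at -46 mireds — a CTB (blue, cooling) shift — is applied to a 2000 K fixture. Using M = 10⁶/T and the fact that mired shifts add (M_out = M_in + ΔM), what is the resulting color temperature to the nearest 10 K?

2200 K

M_in = 10⁶/2000 = 500.00 mireds.
M_out = 500.00 + (-46) = 454.00 mireds.
T_out = 10⁶/454.00 = 2202.6 K → 2200 K.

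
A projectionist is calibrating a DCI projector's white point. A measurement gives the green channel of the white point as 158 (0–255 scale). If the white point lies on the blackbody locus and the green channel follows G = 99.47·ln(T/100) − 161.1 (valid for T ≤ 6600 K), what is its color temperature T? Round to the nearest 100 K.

2500 K

ln t = (158 + 161.1) / 99.47 = 3.2080.
t = e^3.2080 = 24.730.
T = 100·t = 2473 K → 2500 K to the nearest 100 K.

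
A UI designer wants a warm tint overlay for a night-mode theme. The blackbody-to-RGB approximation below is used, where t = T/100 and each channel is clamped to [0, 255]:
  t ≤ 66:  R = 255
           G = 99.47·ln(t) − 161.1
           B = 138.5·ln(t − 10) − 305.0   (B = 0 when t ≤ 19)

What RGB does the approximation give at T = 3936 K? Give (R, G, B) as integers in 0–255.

t = 3936/100 = 39.36; the t ≤ 66 branch applies.
R = 255 by definition for t ≤ 66.
G = 99.47·ln 39.36 − 161.1 = 99.47·3.6728 − 161.1 = 204.228.
B = 138.5·ln(39.36 − 10) − 305.0 = 138.5·ln 29.36 − 305.0 = 138.5·3.3796 − 305.0 = 163.079.
Rounded: (255, 204, 163).

(255, 204, 163)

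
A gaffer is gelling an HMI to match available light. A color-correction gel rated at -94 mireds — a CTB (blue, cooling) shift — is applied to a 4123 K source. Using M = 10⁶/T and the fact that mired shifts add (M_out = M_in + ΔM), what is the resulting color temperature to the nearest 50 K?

6750 K

M_in = 10⁶/4123 = 242.54 mireds.
M_out = 242.54 + (-94) = 148.54 mireds.
T_out = 10⁶/148.54 = 6732.1 K → 6750 K.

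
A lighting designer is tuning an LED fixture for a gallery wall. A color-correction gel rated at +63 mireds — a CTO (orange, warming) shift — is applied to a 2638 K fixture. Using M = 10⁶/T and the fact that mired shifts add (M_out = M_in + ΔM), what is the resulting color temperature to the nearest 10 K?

M_in = 10⁶/2638 = 379.08 mireds.
M_out = 379.08 + (+63) = 442.08 mireds.
T_out = 10⁶/442.08 = 2262.1 K → 2260 K.

2260 K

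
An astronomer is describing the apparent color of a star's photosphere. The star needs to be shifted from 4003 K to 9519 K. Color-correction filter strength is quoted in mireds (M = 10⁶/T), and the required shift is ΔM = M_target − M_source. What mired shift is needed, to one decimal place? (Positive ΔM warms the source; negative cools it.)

-144.8 mireds

M_source = 10⁶/4003 = 249.813; M_target = 10⁶/9519 = 105.053.
ΔM = 105.053 − 249.813 = -144.760 → -144.8 mireds, a cooling shift.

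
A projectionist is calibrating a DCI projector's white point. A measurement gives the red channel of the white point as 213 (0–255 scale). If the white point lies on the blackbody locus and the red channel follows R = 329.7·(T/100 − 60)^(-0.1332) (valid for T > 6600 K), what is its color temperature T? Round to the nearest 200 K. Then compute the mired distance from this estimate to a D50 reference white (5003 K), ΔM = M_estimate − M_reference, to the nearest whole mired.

(t − 60)^(-0.1332) = 213/329.7 = 0.64604.
t − 60 = 0.64604^(1/-0.1332) = 0.64604^(-7.508) = 26.575, so t = 86.575.
T = 100·t = 8657 K → 8600 K to the nearest 200 K.
M_estimate = 10⁶/8600 = 116.28; M_reference = 10⁶/5003 = 199.88.
ΔM = 116.28 − 199.88 = -83.60 → -84 mireds.

-84 mireds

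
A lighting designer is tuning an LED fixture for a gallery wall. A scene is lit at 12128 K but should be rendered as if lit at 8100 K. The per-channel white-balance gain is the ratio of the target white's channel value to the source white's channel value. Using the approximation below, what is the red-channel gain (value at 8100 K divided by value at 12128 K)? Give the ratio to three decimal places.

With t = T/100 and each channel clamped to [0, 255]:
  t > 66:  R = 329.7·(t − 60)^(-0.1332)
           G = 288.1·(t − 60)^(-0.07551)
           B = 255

At 12128 K (t = 121.28):
  R = 329.7·(121.28 − 60)^(-0.1332) = 329.7·61.28^(-0.1332) = 329.7·0.57800 = 190.567.
At 8100 K (t = 81):
  R = 329.7·(81 − 60)^(-0.1332) = 329.7·21^(-0.1332) = 329.7·0.66662 = 219.786.
Gain = 219.786 / 190.567 = 1.1533 → 1.153.

1.153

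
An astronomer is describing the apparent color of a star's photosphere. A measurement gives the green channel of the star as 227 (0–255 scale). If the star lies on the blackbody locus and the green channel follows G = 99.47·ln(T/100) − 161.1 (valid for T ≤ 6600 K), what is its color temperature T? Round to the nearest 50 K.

4950 K

ln t = (227 + 161.1) / 99.47 = 3.9017.
t = e^3.9017 = 49.485.
T = 100·t = 4949 K → 4950 K to the nearest 50 K.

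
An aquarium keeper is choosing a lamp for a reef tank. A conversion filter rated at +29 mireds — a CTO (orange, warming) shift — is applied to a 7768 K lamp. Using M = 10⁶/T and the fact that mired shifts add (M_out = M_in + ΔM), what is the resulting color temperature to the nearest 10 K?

6340 K

M_in = 10⁶/7768 = 128.73 mireds.
M_out = 128.73 + (+29) = 157.73 mireds.
T_out = 10⁶/157.73 = 6339.8 K → 6340 K.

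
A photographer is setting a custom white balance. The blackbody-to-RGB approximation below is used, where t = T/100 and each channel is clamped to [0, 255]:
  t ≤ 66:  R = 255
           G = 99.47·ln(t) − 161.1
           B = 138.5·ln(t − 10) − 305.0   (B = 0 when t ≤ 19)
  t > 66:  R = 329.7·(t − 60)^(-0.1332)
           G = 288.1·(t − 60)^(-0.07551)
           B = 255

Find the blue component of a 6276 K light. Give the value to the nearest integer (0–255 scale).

t = 6276/100 = 62.76; the t ≤ 66 branch applies.
B = 138.5·ln(62.76 − 10) − 305.0 = 138.5·ln 52.76 − 305.0 = 138.5·3.9658 − 305.0 = 244.257.
Rounded: 244.

244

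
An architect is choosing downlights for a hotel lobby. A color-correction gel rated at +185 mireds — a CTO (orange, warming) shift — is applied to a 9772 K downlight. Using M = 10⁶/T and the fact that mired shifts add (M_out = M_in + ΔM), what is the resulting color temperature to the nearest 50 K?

M_in = 10⁶/9772 = 102.33 mireds.
M_out = 102.33 + (+185) = 287.33 mireds.
T_out = 10⁶/287.33 = 3480.3 K → 3500 K.

3500 K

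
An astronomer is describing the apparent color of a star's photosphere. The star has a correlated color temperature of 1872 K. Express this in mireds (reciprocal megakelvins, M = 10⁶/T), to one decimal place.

M = 10⁶ / 1872 = 534.188 → 534.2 mireds.

534.2 mireds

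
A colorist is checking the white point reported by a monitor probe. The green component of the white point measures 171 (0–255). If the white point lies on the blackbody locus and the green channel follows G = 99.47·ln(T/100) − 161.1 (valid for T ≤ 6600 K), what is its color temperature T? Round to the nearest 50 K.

ln t = (171 + 161.1) / 99.47 = 3.3387.
t = e^3.3387 = 28.182.
T = 100·t = 2818 K → 2800 K to the nearest 50 K.

2800 K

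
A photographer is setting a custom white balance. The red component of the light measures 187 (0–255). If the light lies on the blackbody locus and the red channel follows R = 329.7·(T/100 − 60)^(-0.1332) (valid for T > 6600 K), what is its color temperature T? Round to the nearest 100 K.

(t − 60)^(-0.1332) = 187/329.7 = 0.56718.
t − 60 = 0.56718^(1/-0.1332) = 0.56718^(-7.508) = 70.620, so t = 130.620.
T = 100·t = 13062 K → 13100 K to the nearest 100 K.

13100 K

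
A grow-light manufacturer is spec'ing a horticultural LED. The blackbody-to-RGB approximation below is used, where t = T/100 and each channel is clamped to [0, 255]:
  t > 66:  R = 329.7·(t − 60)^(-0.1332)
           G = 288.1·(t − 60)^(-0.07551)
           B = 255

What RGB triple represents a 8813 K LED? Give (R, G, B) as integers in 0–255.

t = 8813/100 = 88.13; the t > 66 branch applies.
R = 329.7·(88.13 − 60)^(-0.1332) = 329.7·28.13^(-0.1332) = 329.7·0.64117 = 211.392.
G = 288.1·(88.13 − 60)^(-0.07551) = 288.1·28.13^(-0.07551) = 288.1·0.77727 = 223.932.
B = 255 by definition for t > 66.
Rounded: (211, 224, 255).

(211, 224, 255)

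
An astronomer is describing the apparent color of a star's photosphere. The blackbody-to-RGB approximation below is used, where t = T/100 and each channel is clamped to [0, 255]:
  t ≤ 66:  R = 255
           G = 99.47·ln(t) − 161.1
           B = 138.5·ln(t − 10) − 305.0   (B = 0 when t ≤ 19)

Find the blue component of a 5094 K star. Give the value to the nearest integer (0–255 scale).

209

t = 5094/100 = 50.94; the t ≤ 66 branch applies.
B = 138.5·ln(50.94 − 10) − 305.0 = 138.5·ln 40.94 − 305.0 = 138.5·3.7121 − 305.0 = 209.127.
Rounded: 209.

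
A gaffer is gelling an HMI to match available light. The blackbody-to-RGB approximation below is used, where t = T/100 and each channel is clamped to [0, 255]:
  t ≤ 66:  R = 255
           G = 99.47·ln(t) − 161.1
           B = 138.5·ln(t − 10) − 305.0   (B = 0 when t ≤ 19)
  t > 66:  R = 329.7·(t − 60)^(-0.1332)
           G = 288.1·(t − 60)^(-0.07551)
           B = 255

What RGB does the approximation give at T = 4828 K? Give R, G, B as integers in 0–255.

R=255, G=225, B=200

t = 4828/100 = 48.28; the t ≤ 66 branch applies.
R = 255 by definition for t ≤ 66.
G = 99.47·ln 48.28 − 161.1 = 99.47·3.8770 − 161.1 = 224.547.
B = 138.5·ln(48.28 − 10) − 305.0 = 138.5·ln 38.28 − 305.0 = 138.5·3.6449 − 305.0 = 199.822.
Rounded: (255, 225, 200).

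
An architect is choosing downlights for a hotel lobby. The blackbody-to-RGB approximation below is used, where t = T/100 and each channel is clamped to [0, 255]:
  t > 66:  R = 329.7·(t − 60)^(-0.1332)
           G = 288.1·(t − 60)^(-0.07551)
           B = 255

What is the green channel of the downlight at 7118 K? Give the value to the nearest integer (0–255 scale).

t = 7118/100 = 71.18; the t > 66 branch applies.
G = 288.1·(71.18 − 60)^(-0.07551) = 288.1·11.18^(-0.07551) = 288.1·0.83336 = 240.091.
Rounded: 240.

240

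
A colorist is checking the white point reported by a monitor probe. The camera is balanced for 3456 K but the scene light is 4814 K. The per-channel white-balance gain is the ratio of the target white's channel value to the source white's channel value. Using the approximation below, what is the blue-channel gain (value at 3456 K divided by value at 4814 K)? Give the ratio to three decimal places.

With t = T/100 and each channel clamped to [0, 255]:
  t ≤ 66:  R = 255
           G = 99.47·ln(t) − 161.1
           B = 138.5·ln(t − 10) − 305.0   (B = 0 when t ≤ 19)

At 4814 K (t = 48.14):
  B = 138.5·ln(48.14 − 10) − 305.0 = 138.5·ln 38.14 − 305.0 = 138.5·3.6413 − 305.0 = 199.315.
At 3456 K (t = 34.56):
  B = 138.5·ln(34.56 − 10) − 305.0 = 138.5·ln 24.56 − 305.0 = 138.5·3.2011 − 305.0 = 138.355.
Gain = 138.355 / 199.315 = 0.6942 → 0.694.

0.694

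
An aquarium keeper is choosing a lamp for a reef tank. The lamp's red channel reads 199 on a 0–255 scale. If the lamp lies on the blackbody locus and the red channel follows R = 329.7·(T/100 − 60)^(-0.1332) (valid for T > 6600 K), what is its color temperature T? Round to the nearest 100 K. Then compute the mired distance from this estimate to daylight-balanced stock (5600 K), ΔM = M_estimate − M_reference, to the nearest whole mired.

-82 mireds

(t − 60)^(-0.1332) = 199/329.7 = 0.60358.
t − 60 = 0.60358^(1/-0.1332) = 0.60358^(-7.508) = 44.273, so t = 104.273.
T = 100·t = 10427 K → 10400 K to the nearest 100 K.
M_estimate = 10⁶/10400 = 96.15; M_reference = 10⁶/5600 = 178.57.
ΔM = 96.15 − 178.57 = -82.42 → -82 mireds.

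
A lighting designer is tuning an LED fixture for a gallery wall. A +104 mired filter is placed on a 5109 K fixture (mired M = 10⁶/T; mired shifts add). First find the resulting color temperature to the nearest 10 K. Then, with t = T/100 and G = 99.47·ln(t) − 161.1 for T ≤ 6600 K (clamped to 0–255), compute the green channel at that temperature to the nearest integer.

M_in = 10⁶/5109 = 195.73; M_out = 195.73 + (+104) = 299.73.
T_out = 10⁶/299.73 = 3336.3 K → 3340 K; t = 33.4.
G = 99.47·ln 33.4 − 161.1 = 99.47·3.5086 − 161.1 = 187.896.
Rounded: 188.

188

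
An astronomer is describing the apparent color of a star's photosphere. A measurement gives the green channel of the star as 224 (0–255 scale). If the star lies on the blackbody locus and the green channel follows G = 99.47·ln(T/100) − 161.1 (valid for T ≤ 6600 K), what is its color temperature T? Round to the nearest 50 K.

ln t = (224 + 161.1) / 99.47 = 3.8715.
t = e^3.8715 = 48.015.
T = 100·t = 4802 K → 4800 K to the nearest 50 K.

4800 K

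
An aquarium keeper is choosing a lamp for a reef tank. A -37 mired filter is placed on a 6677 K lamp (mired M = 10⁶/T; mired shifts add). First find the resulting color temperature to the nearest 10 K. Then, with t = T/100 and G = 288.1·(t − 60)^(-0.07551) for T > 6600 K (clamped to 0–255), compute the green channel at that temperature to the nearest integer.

224

M_in = 10⁶/6677 = 149.77; M_out = 149.77 + (-37) = 112.77.
T_out = 10⁶/112.77 = 8867.8 K → 8870 K; t = 88.7.
G = 288.1·(88.7 − 60)^(-0.07551) = 288.1·28.7^(-0.07551) = 288.1·0.77610 = 223.593.
Rounded: 224.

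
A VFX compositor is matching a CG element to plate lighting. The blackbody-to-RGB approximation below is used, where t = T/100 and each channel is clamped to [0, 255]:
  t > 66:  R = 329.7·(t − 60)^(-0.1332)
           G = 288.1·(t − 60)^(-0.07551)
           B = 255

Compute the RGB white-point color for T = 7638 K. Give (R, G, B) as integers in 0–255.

(227, 233, 255)

t = 7638/100 = 76.38; the t > 66 branch applies.
R = 329.7·(76.38 − 60)^(-0.1332) = 329.7·16.38^(-0.1332) = 329.7·0.68905 = 227.181.
G = 288.1·(76.38 − 60)^(-0.07551) = 288.1·16.38^(-0.07551) = 288.1·0.80967 = 233.265.
B = 255 by definition for t > 66.
Rounded: (227, 233, 255).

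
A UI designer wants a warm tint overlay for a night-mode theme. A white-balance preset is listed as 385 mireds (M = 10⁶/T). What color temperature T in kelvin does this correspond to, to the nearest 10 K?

T = 10⁶ / 385 = 2597.40 K → 2600 K.

2600 K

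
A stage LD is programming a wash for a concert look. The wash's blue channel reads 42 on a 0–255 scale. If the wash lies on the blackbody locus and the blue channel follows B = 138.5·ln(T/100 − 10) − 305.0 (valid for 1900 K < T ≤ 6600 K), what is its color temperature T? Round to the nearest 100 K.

ln(t − 10) = (42 + 305.0) / 138.5 = 2.5054.
t − 10 = e^2.5054 = 12.249, so t = 22.249.
T = 100·t = 2225 K → 2200 K to the nearest 100 K.

2200 K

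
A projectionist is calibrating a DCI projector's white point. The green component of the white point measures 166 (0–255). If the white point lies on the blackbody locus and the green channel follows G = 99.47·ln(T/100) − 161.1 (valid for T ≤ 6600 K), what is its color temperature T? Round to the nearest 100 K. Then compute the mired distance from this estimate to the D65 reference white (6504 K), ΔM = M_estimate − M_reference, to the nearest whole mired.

+217 mireds

ln t = (166 + 161.1) / 99.47 = 3.2884.
t = e^3.2884 = 26.801.
T = 100·t = 2680 K → 2700 K to the nearest 100 K.
M_estimate = 10⁶/2700 = 370.37; M_reference = 10⁶/6504 = 153.75.
ΔM = 370.37 − 153.75 = 216.62 → +217 mireds.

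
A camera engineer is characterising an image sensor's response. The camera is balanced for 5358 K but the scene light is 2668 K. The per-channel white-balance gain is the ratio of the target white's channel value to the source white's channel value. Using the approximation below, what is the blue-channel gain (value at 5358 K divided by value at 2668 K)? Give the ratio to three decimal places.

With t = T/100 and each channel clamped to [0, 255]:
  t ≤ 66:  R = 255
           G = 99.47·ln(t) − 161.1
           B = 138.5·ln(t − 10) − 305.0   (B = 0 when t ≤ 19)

2.569

At 2668 K (t = 26.68):
  B = 138.5·ln(26.68 − 10) − 305.0 = 138.5·ln 16.68 − 305.0 = 138.5·2.8142 − 305.0 = 84.768.
At 5358 K (t = 53.58):
  B = 138.5·ln(53.58 − 10) − 305.0 = 138.5·ln 43.58 − 305.0 = 138.5·3.7746 − 305.0 = 217.782.
Gain = 217.782 / 84.768 = 2.5691 → 2.569.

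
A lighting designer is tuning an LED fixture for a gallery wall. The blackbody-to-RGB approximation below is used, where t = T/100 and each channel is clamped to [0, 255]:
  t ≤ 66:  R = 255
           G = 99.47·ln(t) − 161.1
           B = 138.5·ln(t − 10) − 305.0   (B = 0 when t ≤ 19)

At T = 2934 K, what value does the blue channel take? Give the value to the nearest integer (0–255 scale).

t = 2934/100 = 29.34; the t ≤ 66 branch applies.
B = 138.5·ln(29.34 − 10) − 305.0 = 138.5·ln 19.34 − 305.0 = 138.5·2.9622 − 305.0 = 105.261.
Rounded: 105.

105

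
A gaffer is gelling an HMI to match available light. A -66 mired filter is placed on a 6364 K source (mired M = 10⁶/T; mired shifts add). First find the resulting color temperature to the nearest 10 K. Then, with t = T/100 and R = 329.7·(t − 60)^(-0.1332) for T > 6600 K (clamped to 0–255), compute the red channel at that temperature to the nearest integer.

M_in = 10⁶/6364 = 157.13; M_out = 157.13 + (-66) = 91.13.
T_out = 10⁶/91.13 = 10972.9 K → 10970 K; t = 109.7.
R = 329.7·(109.7 − 60)^(-0.1332) = 329.7·49.7^(-0.1332) = 329.7·0.59435 = 195.959.
Rounded: 196.

196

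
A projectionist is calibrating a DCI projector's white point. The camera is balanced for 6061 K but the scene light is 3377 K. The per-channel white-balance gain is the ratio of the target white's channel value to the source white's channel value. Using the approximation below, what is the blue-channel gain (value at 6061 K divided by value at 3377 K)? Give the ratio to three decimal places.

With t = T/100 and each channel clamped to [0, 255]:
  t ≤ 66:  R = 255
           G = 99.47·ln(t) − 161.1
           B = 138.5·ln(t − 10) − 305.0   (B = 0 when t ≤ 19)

1.782

At 3377 K (t = 33.77):
  B = 138.5·ln(33.77 − 10) − 305.0 = 138.5·ln 23.77 − 305.0 = 138.5·3.1684 − 305.0 = 133.827.
At 6061 K (t = 60.61):
  B = 138.5·ln(60.61 − 10) − 305.0 = 138.5·ln 50.61 − 305.0 = 138.5·3.9241 − 305.0 = 238.495.
Gain = 238.495 / 133.827 = 1.7821 → 1.782.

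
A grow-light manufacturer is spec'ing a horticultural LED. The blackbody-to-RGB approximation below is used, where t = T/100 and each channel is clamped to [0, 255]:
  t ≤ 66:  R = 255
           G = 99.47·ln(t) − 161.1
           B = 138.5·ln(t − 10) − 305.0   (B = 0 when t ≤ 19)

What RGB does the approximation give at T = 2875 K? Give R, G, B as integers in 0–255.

t = 2875/100 = 28.75; the t ≤ 66 branch applies.
R = 255 by definition for t ≤ 66.
G = 99.47·ln 28.75 − 161.1 = 99.47·3.3586 − 161.1 = 172.984.
B = 138.5·ln(28.75 − 10) − 305.0 = 138.5·ln 18.75 − 305.0 = 138.5·2.9312 − 305.0 = 100.970.
Rounded: (255, 173, 101).

R=255, G=173, B=101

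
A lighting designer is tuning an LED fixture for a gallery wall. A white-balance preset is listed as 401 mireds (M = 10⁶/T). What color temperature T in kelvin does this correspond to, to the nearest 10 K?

T = 10⁶ / 401 = 2493.77 K → 2490 K.

2490 K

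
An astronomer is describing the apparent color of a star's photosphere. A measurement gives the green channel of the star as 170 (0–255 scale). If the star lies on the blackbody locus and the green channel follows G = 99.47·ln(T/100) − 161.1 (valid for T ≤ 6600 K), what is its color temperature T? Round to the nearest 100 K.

2800 K

ln t = (170 + 161.1) / 99.47 = 3.3286.
t = e^3.3286 = 27.900.
T = 100·t = 2790 K → 2800 K to the nearest 100 K.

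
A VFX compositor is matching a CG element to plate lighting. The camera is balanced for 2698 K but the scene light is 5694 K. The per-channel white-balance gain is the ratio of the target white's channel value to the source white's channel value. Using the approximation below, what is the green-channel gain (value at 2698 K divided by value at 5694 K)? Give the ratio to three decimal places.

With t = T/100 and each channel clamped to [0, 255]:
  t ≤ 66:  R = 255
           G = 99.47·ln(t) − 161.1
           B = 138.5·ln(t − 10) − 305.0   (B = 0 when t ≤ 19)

At 5694 K (t = 56.94):
  G = 99.47·ln 56.94 − 161.1 = 99.47·4.0420 − 161.1 = 240.958.
At 2698 K (t = 26.98):
  G = 99.47·ln 26.98 − 161.1 = 99.47·3.2951 − 161.1 = 166.663.
Gain = 166.663 / 240.958 = 0.6917 → 0.692.

0.692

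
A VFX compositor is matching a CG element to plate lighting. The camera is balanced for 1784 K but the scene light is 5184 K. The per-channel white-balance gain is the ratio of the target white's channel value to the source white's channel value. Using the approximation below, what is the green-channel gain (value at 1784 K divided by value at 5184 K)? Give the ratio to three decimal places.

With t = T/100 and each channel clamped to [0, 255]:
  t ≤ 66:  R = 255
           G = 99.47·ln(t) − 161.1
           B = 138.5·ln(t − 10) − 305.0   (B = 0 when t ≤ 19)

0.542

At 5184 K (t = 51.84):
  G = 99.47·ln 51.84 − 161.1 = 99.47·3.9482 − 161.1 = 231.624.
At 1784 K (t = 17.84):
  G = 99.47·ln 17.84 − 161.1 = 99.47·2.8814 − 161.1 = 125.517.
Gain = 125.517 / 231.624 = 0.5419 → 0.542.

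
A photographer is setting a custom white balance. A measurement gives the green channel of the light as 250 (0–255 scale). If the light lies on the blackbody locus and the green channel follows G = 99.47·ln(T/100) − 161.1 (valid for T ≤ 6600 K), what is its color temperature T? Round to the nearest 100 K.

6200 K

ln t = (250 + 161.1) / 99.47 = 4.1329.
t = e^4.1329 = 62.359.
T = 100·t = 6236 K → 6200 K to the nearest 100 K.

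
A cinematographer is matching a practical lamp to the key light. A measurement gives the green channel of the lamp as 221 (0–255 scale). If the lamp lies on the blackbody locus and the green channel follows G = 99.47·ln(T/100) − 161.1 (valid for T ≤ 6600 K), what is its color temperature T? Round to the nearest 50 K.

4650 K

ln t = (221 + 161.1) / 99.47 = 3.8414.
t = e^3.8414 = 46.589.
T = 100·t = 4659 K → 4650 K to the nearest 50 K.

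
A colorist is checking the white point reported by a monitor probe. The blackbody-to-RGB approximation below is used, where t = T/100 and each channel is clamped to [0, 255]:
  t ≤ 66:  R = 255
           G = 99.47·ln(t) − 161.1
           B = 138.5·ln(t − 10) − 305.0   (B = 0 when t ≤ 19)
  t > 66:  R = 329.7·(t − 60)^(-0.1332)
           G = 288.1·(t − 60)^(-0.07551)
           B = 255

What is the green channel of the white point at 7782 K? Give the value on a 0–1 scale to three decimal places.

t = 7782/100 = 77.82; the t > 66 branch applies.
G = 288.1·(77.82 − 60)^(-0.07551) = 288.1·17.82^(-0.07551) = 288.1·0.80453 = 231.786.
On a 0–1 scale: 231.786/255 = 0.9090 → 0.909.

0.909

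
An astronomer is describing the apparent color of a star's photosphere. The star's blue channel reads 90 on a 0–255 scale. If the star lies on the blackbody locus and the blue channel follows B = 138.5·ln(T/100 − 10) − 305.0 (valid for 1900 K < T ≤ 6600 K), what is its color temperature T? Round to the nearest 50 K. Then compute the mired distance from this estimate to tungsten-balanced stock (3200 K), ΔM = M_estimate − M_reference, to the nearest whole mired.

+51 mireds

ln(t − 10) = (90 + 305.0) / 138.5 = 2.8520.
t − 10 = e^2.8520 = 17.322, so t = 27.322.
T = 100·t = 2732 K → 2750 K to the nearest 50 K.
M_estimate = 10⁶/2750 = 363.64; M_reference = 10⁶/3200 = 312.50.
ΔM = 363.64 − 312.50 = 51.14 → +51 mireds.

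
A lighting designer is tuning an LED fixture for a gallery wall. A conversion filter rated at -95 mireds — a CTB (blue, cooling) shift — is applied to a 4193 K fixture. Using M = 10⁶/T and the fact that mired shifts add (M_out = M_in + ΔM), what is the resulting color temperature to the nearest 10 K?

6970 K

M_in = 10⁶/4193 = 238.49 mireds.
M_out = 238.49 + (-95) = 143.49 mireds.
T_out = 10⁶/143.49 = 6969.0 K → 6970 K.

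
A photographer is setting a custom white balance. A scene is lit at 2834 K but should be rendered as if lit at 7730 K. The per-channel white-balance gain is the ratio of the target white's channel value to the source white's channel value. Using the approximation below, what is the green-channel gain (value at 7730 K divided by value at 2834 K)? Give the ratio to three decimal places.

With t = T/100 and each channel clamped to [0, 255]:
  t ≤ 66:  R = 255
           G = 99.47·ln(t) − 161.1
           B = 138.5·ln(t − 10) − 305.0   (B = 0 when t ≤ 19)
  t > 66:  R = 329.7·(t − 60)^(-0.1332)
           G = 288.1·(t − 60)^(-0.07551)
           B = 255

1.354

At 2834 K (t = 28.34):
  G = 99.47·ln 28.34 − 161.1 = 99.47·3.3443 − 161.1 = 171.555.
At 7730 K (t = 77.3):
  G = 288.1·(77.3 − 60)^(-0.07551) = 288.1·17.3^(-0.07551) = 288.1·0.80633 = 232.305.
Gain = 232.305 / 171.555 = 1.3541 → 1.354.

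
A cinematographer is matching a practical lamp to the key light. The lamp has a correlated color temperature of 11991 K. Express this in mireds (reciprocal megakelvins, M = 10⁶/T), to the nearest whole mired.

M = 10⁶ / 11991 = 83.396 → 83 mireds.

83 mireds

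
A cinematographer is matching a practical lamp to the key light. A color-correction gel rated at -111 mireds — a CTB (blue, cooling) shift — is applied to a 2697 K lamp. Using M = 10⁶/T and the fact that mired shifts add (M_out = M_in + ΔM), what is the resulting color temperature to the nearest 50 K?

3850 K

M_in = 10⁶/2697 = 370.78 mireds.
M_out = 370.78 + (-111) = 259.78 mireds.
T_out = 10⁶/259.78 = 3849.4 K → 3850 K.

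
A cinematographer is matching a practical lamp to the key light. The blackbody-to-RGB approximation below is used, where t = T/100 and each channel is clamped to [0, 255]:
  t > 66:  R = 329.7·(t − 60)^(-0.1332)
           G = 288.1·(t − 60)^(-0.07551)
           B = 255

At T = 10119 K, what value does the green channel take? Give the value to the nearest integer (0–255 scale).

218

t = 10119/100 = 101.19; the t > 66 branch applies.
G = 288.1·(101.19 − 60)^(-0.07551) = 288.1·41.19^(-0.07551) = 288.1·0.75521 = 217.576.
Rounded: 218.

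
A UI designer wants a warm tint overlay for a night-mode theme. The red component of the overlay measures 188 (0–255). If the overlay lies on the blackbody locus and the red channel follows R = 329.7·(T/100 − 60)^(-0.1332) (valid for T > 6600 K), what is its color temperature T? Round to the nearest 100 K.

12800 K

(t − 60)^(-0.1332) = 188/329.7 = 0.57022.
t − 60 = 0.57022^(1/-0.1332) = 0.57022^(-7.508) = 67.848, so t = 127.848.
T = 100·t = 12785 K → 12800 K to the nearest 100 K.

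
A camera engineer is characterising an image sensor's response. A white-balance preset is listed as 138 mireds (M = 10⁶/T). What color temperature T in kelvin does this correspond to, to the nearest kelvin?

7246 K

T = 10⁶ / 138 = 7246.38 K → 7246 K.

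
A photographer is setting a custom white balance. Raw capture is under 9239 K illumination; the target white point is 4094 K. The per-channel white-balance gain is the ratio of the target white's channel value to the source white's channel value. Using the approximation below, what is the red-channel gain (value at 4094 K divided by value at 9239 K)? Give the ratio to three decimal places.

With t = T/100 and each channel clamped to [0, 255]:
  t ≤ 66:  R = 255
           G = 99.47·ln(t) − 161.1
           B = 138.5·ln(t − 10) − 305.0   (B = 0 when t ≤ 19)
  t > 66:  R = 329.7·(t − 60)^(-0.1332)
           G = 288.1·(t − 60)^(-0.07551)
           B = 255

1.229

At 9239 K (t = 92.39):
  R = 329.7·(92.39 − 60)^(-0.1332) = 329.7·32.39^(-0.1332) = 329.7·0.62924 = 207.459.
At 4094 K (t = 40.94):
  R = 255 by definition for t ≤ 66.
Gain = 255.000 / 207.459 = 1.2292 → 1.229.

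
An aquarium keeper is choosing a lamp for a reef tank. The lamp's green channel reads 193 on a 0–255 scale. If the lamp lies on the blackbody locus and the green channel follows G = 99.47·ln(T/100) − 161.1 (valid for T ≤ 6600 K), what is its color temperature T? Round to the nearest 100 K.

ln t = (193 + 161.1) / 99.47 = 3.5599.
t = e^3.5599 = 35.159.
T = 100·t = 3516 K → 3500 K to the nearest 100 K.

3500 K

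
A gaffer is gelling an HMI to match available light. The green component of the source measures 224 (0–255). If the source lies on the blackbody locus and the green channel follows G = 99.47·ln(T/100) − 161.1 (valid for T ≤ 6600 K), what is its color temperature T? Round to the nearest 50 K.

ln t = (224 + 161.1) / 99.47 = 3.8715.
t = e^3.8715 = 48.015.
T = 100·t = 4802 K → 4800 K to the nearest 50 K.

4800 K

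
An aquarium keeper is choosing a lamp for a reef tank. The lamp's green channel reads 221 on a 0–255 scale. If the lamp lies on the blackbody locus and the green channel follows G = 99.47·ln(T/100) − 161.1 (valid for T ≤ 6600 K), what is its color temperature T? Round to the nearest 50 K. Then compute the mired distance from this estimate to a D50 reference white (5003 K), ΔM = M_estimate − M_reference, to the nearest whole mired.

ln t = (221 + 161.1) / 99.47 = 3.8414.
t = e^3.8414 = 46.589.
T = 100·t = 4659 K → 4650 K to the nearest 50 K.
M_estimate = 10⁶/4650 = 215.05; M_reference = 10⁶/5003 = 199.88.
ΔM = 215.05 − 199.88 = 15.17 → +15 mireds.

+15 mireds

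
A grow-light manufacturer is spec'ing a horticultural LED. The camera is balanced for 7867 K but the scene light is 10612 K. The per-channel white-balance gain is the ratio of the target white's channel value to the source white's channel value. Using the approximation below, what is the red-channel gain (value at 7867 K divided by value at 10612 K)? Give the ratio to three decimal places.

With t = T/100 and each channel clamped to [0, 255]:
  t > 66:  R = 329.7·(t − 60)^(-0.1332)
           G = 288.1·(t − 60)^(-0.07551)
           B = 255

1.128

At 10612 K (t = 106.12):
  R = 329.7·(106.12 − 60)^(-0.1332) = 329.7·46.12^(-0.1332) = 329.7·0.60030 = 197.920.
At 7867 K (t = 78.67):
  R = 329.7·(78.67 − 60)^(-0.1332) = 329.7·18.67^(-0.1332) = 329.7·0.67715 = 223.256.
Gain = 223.256 / 197.920 = 1.1280 → 1.128.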